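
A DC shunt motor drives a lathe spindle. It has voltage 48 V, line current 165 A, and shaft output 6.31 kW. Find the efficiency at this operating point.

79.7 %

P_out = 6.31 kW = 6310 W
P_in = V·I = 48 × 165 = 7920 W
η = P_out / P_in = 6310 / 7920 = 0.797 = 79.7%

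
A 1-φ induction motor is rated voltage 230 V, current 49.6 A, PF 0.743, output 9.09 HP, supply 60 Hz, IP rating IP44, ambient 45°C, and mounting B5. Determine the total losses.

P_in = V·I·cosφ = 230×49.6×0.743 = 8476 W
P_out = 9.09×746 = 6781 W
Losses = P_in − P_out = 8476 − 6781 = 1695 W

1.7 kW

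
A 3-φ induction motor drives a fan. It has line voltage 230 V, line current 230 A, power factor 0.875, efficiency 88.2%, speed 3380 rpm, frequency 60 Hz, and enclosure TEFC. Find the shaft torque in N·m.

200 N·m

P_in = √3·V·I·cosφ = 1.732 × 230 × 230 × 0.875 = 80170 W
P_out = η·P_in = 0.882 × 80170 = 70710 W
n = 3380 rpm
ω = 2π×3380/60 = 354 rad/s
τ = P_out/ω = 70710/354 = 200 N·m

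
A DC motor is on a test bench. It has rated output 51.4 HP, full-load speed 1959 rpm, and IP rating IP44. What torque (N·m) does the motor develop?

P_out = 51.4 × 746 = 38344 W
ω = 2π × 1959/60 = 205.1 rad/s
τ = P_out/ω = 38344/205.1 = 187 N·m

187 N·m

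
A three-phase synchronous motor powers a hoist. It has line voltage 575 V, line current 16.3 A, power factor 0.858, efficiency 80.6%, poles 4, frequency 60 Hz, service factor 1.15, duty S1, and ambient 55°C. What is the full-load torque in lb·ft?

P_in = √3·V·I·cosφ = 1.732 × 575 × 16.3 × 0.858 = 13928 W
P_out = η·P_in = 0.806 × 13928 = 11226 W
n = n_s = 120×60/4 = 1800 rpm (synchronous)
ω = 2π×1800/60 = 188.5 rad/s
τ = P_out/ω = 11226/188.5 = 59.55 N·m
In lb·ft: 59.55/1.356 = 43.9 lb·ft

43.9 lb·ft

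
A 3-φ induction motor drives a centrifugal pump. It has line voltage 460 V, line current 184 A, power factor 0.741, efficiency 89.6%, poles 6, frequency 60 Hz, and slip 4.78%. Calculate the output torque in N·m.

P_in = √3·V·I·cosφ = 1.732 × 460 × 184 × 0.741 = 108628 W
P_out = η·P_in = 0.896 × 108628 = 97331 W
n_s = 120×60/6 = 1200 rpm; n = 1200×(1−0.0478) = 1143 rpm
ω = 2π×1143/60 = 119.7 rad/s
τ = P_out/ω = 97331/119.7 = 813 N·m

813 N·m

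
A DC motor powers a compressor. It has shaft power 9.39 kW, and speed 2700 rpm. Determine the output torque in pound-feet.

ω = 2π × 2700/60 = 282.7 rad/s
τ = P/ω = 9390/282.7 = 33.22 N·m
In lb·ft: 33.22/1.356 = 24.5 lb·ft

24.5 lb·ft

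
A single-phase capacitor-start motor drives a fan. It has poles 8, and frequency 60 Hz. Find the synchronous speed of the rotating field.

n_s = 120f/p = 120×60/8 = 900 rpm

900 rpm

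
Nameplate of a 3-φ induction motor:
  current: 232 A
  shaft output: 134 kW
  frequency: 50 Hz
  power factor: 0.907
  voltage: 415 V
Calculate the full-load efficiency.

88.6 %

P_out = 134 kW = 134000 W
P_in = √3·V_L·I_L·cosφ = 1.732 × 415 × 232 × 0.907 = 151249 W
η = P_out / P_in = 134000 / 151249 = 0.886 = 88.6%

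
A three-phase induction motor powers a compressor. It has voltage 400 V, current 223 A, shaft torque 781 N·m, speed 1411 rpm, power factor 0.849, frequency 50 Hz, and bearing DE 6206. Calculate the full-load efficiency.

ω = 2π × 1411/60 = 147.8 rad/s; P_out = τω = 781 × 147.8 = 115432 W
P_in = √3·V_L·I_L·cosφ = 1.732 × 400 × 223 × 0.849 = 131166 W
η = P_out / P_in = 115432 / 131166 = 0.880 = 88.0%

88.0 %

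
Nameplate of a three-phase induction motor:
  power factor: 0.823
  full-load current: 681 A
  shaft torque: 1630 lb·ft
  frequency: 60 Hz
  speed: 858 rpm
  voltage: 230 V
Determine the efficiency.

88.9 %

τ = 1630 lb·ft × 1.356 = 2210 N·m
ω = 2π × 858/60 = 89.85 rad/s; P_out = τω = 2210 × 89.85 = 198569 W
P_in = √3·V_L·I_L·cosφ = 1.732 × 230 × 681 × 0.823 = 223266 W
η = P_out / P_in = 198569 / 223266 = 0.889 = 88.9%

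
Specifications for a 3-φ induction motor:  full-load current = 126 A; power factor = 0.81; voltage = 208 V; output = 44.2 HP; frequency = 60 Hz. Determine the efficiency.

89.7 %

P_out = 44.2 × 746 = 32973 W
P_in = √3·V_L·I_L·cosφ = 1.732 × 208 × 126 × 0.81 = 36768 W
η = P_out / P_in = 32973 / 36768 = 0.897 = 89.7%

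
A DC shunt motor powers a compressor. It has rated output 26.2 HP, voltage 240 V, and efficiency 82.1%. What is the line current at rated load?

P_out = 26.2 × 746 = 19545 W
P_in = P_out / η = 19545 / 0.821 = 23806 W
I = P_in / V = 23806 / 240 = 99.2 A

99.2 A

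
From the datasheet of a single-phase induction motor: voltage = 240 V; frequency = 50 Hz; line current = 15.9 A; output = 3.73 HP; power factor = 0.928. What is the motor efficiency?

P_out = 3.73 × 746 = 2783 W
P_in = V·I·cosφ = 240 × 15.9 × 0.928 = 3541 W
η = P_out / P_in = 2783 / 3541 = 0.786 = 78.6%

78.6 %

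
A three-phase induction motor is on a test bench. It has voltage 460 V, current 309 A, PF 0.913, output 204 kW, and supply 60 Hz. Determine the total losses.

P_in = √3·V·I·cosφ = 1.732×460×309×0.913 = 224768 W
P_out = 204000 W
Losses = P_in − P_out = 224768 − 204000 = 20768 W

20800 W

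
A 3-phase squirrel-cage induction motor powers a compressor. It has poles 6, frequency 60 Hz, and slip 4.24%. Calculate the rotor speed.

1149 rpm

n_s = 120f/p = 120×60/6 = 1200 rpm
n = n_s(1 − s) = 1200 × (1 − 0.0424) = 1149 rpm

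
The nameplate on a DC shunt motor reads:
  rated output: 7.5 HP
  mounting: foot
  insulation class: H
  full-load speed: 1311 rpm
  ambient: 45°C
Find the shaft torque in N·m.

40.8 N·m

P_out = 7.5 × 746 = 5595 W
ω = 2π × 1311/60 = 137.3 rad/s
τ = P_out/ω = 5595/137.3 = 40.8 N·m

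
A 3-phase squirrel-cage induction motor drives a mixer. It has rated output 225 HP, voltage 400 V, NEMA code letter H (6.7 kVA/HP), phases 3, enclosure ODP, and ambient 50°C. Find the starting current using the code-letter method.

2180 A

S_LR = 6.7 × 225 = 1507.5 kVA
I_LR = S_LR/(√3·V_L) = 1507500/(1.732×400) = 2180 A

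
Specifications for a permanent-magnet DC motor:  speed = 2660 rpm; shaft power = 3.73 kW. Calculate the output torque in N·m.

13.4 N·m

ω = 2π × 2660/60 = 278.6 rad/s
τ = P/ω = 3730/278.6 = 13.4 N·m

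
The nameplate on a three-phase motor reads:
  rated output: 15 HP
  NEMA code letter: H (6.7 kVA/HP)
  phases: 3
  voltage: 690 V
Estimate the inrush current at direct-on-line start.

84.1 A

S_LR = 6.7 × 15 = 100.5 kVA
I_LR = S_LR/(√3·V_L) = 100500/(1.732×690) = 84.1 A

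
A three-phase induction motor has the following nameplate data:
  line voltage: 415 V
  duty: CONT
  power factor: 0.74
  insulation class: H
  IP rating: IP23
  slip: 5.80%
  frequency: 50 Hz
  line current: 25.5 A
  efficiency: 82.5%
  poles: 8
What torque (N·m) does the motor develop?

151 N·m

P_in = √3·V·I·cosφ = 1.732 × 415 × 25.5 × 0.74 = 13563 W
P_out = η·P_in = 0.825 × 13563 = 11189 W
n_s = 120×50/8 = 750 rpm; n = 750×(1−0.058) = 707 rpm
ω = 2π×707/60 = 74.04 rad/s
τ = P_out/ω = 11189/74.04 = 151 N·m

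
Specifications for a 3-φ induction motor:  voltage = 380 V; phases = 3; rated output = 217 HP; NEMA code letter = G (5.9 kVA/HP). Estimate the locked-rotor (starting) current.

S_LR = 5.9 × 217 = 1280.3 kVA
I_LR = S_LR/(√3·V_L) = 1280300/(1.732×380) = 1950 A

1950 A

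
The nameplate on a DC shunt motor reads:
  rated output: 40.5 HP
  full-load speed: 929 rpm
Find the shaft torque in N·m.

311 N·m

P_out = 40.5 × 746 = 30213 W
ω = 2π × 929/60 = 97.28 rad/s
τ = P_out/ω = 30213/97.28 = 311 N·m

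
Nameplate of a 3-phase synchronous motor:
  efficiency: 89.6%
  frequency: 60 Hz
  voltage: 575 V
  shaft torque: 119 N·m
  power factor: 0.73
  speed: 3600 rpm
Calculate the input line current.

68.9 A

ω = 2π×3600/60 = 377 rad/s; P_out = τω = 119 × 377 = 44863 W
P_in = P_out / η = 44863 / 0.896 = 50070 W
I_L = P_in / (√3·V_L·cosφ) = 50070 / (1.732 × 575 × 0.73) = 68.9 A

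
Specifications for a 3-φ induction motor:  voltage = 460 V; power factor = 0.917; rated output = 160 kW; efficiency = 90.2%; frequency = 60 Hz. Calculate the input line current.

243 A

P_out = 160 kW = 160000 W
P_in = P_out / η = 160000 / 0.902 = 177384 W
I_L = P_in / (√3·V_L·cosφ) = 177384 / (1.732 × 460 × 0.917) = 243 A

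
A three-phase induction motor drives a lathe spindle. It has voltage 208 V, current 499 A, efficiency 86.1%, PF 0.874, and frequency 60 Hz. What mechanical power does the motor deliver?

135 kW

P_in = √3·V·I·cosφ = 1.732 × 208 × 499 × 0.874 = 157117 W
P_out = η·P_in = 0.861 × 157117 = 135278 W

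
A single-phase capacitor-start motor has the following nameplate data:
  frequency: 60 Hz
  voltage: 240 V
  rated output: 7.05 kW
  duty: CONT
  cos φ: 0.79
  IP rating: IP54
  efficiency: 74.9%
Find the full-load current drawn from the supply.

49.6 A

P_out = 7.05 kW = 7050 W
P_in = P_out / η = 7050 / 0.749 = 9413 W
I = P_in / (V·cosφ) = 9413 / (240 × 0.79) = 49.6 A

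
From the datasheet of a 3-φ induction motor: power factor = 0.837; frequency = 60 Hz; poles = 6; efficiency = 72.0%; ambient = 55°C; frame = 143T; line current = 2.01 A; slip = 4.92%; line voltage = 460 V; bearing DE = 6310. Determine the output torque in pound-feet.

P_in = √3·V·I·cosφ = 1.732 × 460 × 2.01 × 0.837 = 1340 W
P_out = η·P_in = 0.72 × 1340 = 965 W
n_s = 120×60/6 = 1200 rpm; n = 1200×(1−0.0492) = 1141 rpm
ω = 2π×1141/60 = 119.5 rad/s
τ = P_out/ω = 965/119.5 = 8.075 N·m
In lb·ft: 8.075/1.356 = 5.96 lb·ft

5.96 lb·ft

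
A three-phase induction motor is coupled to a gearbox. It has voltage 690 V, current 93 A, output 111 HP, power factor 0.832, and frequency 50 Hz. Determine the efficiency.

P_out = 111 × 746 = 82806 W
P_in = √3·V_L·I_L·cosφ = 1.732 × 690 × 93 × 0.832 = 92471 W
η = P_out / P_in = 82806 / 92471 = 0.895 = 89.5%

89.5 %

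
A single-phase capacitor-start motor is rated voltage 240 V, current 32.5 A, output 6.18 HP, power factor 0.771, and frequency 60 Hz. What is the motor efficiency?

76.7 %

P_out = 6.18 × 746 = 4610 W
P_in = V·I·cosφ = 240 × 32.5 × 0.771 = 6014 W
η = P_out / P_in = 4610 / 6014 = 0.767 = 76.7%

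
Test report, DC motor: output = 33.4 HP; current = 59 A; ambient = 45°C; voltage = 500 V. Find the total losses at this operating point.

P_in = V·I = 500×59 = 29500 W
P_out = 33.4×746 = 24916 W
Losses = P_in − P_out = 29500 − 24916 = 4584 W

4580 W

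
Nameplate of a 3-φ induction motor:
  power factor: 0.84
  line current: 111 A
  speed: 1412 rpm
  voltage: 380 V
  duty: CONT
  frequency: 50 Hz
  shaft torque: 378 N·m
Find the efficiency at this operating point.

ω = 2π × 1412/60 = 147.9 rad/s; P_out = τω = 378 × 147.9 = 55906 W
P_in = √3·V_L·I_L·cosφ = 1.732 × 380 × 111 × 0.84 = 61367 W
η = P_out / P_in = 55906 / 61367 = 0.911 = 91.1%

91.1 %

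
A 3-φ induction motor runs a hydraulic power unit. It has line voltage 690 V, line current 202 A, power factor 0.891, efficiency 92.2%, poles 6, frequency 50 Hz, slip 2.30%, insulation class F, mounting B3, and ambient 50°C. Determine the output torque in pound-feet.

P_in = √3·V·I·cosφ = 1.732 × 690 × 202 × 0.891 = 215093 W
P_out = η·P_in = 0.922 × 215093 = 198316 W
n_s = 120×50/6 = 1000 rpm; n = 1000×(1−0.023) = 977 rpm
ω = 2π×977/60 = 102.3 rad/s
τ = P_out/ω = 198316/102.3 = 1939 N·m
In lb·ft: 1939/1.356 = 1430 lb·ft

1430 lb·ft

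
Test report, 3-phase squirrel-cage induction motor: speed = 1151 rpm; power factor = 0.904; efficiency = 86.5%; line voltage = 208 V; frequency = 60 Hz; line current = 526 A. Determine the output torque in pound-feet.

P_in = √3·V·I·cosφ = 1.732 × 208 × 526 × 0.904 = 171303 W
P_out = η·P_in = 0.865 × 171303 = 148177 W
n = 1151 rpm
ω = 2π×1151/60 = 120.5 rad/s
τ = P_out/ω = 148177/120.5 = 1230 N·m
In lb·ft: 1230/1.356 = 907 lb·ft

907 lb·ft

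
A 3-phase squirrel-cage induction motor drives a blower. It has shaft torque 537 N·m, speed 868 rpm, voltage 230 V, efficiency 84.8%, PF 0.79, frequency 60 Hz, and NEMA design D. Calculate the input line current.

183 A

ω = 2π×868/60 = 90.9 rad/s; P_out = τω = 537 × 90.9 = 48813 W
P_in = P_out / η = 48813 / 0.848 = 57563 W
I_L = P_in / (√3·V_L·cosφ) = 57563 / (1.732 × 230 × 0.79) = 183 A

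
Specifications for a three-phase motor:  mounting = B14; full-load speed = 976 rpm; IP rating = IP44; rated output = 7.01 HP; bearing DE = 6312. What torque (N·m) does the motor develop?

P_out = 7.01 × 746 = 5229 W
ω = 2π × 976/60 = 102.2 rad/s
τ = P_out/ω = 5229/102.2 = 51.2 N·m

51.2 N·m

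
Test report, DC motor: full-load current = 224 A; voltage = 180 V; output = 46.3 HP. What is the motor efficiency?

P_out = 46.3 × 746 = 34540 W
P_in = V·I = 180 × 224 = 40320 W
η = P_out / P_in = 34540 / 40320 = 0.857 = 85.7%

85.7 %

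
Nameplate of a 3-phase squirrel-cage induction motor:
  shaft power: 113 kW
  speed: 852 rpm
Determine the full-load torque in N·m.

1270 N·m

ω = 2π × 852/60 = 89.22 rad/s
τ = P/ω = 113000/89.22 = 1270 N·m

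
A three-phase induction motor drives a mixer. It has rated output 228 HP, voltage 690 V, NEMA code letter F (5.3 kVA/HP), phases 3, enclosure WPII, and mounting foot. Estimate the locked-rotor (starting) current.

1010 A

S_LR = 5.3 × 228 = 1208.4 kVA
I_LR = S_LR/(√3·V_L) = 1208400/(1.732×690) = 1010 A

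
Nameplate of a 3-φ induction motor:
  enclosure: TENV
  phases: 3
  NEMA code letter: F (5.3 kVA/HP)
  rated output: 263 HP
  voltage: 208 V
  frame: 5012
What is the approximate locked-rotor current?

3870 A

S_LR = 5.3 × 263 = 1393.9 kVA
I_LR = S_LR/(√3·V_L) = 1393900/(1.732×208) = 3870 A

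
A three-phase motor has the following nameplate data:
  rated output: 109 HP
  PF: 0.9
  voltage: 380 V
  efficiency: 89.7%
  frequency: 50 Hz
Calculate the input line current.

153 A

P_out = 109 × 746 = 81314 W
P_in = P_out / η = 81314 / 0.897 = 90651 W
I_L = P_in / (√3·V_L·cosφ) = 90651 / (1.732 × 380 × 0.9) = 153 A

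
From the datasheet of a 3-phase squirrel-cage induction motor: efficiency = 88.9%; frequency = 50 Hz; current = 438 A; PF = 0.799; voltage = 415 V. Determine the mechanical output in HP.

300 HP

P_in = √3·V·I·cosφ = 1.732 × 415 × 438 × 0.799 = 251546 W
P_out = η·P_in = 0.889 × 251546 = 223624 W
= 223624/746 = 300 HP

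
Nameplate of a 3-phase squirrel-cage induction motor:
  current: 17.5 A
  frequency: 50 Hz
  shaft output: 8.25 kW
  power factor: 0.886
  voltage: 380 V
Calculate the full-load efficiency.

80.8 %

P_out = 8.25 kW = 8250 W
P_in = √3·V_L·I_L·cosφ = 1.732 × 380 × 17.5 × 0.886 = 10205 W
η = P_out / P_in = 8250 / 10205 = 0.808 = 80.8%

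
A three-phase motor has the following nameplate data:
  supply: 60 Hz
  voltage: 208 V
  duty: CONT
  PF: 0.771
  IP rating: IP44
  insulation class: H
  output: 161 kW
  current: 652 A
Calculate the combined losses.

20100 W

P_in = √3·V·I·cosφ = 1.732×208×652×0.771 = 181098 W
P_out = 161000 W
Losses = P_in − P_out = 181098 − 161000 = 20098 W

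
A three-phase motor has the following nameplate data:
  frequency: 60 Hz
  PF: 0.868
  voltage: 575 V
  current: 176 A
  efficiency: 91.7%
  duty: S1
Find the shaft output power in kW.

P_in = √3·V·I·cosφ = 1.732 × 575 × 176 × 0.868 = 152142 W
P_out = η·P_in = 0.917 × 152142 = 139514 W

140 kW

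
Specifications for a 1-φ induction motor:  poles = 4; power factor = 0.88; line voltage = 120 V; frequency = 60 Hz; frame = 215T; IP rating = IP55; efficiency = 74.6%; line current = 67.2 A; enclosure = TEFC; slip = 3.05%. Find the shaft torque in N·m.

P_in = V·I·cosφ = 120 × 67.2 × 0.88 = 7096 W
P_out = η·P_in = 0.746 × 7096 = 5294 W
n_s = 120×60/4 = 1800 rpm; n = 1800×(1−0.0305) = 1745 rpm
ω = 2π×1745/60 = 182.7 rad/s
τ = P_out/ω = 5294/182.7 = 29 N·m

29 N·m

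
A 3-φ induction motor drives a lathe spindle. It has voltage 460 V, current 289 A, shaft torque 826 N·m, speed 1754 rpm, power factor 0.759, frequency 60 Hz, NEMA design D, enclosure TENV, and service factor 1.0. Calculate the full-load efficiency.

ω = 2π × 1754/60 = 183.7 rad/s; P_out = τω = 826 × 183.7 = 151736 W
P_in = √3·V_L·I_L·cosφ = 1.732 × 460 × 289 × 0.759 = 174761 W
η = P_out / P_in = 151736 / 174761 = 0.868 = 86.8%

86.8 %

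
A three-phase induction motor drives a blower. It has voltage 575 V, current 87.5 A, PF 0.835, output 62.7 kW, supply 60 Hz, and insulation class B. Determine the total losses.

P_in = √3·V·I·cosφ = 1.732×575×87.5×0.835 = 72763 W
P_out = 62700 W
Losses = P_in − P_out = 72763 − 62700 = 10063 W

10.1 kW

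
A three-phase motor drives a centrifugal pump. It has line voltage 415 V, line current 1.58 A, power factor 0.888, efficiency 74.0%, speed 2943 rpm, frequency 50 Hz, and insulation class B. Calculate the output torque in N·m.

2.42 N·m

P_in = √3·V·I·cosφ = 1.732 × 415 × 1.58 × 0.888 = 1008 W
P_out = η·P_in = 0.74 × 1008 = 746 W
n = 2943 rpm
ω = 2π×2943/60 = 308.2 rad/s
τ = P_out/ω = 746/308.2 = 2.42 N·m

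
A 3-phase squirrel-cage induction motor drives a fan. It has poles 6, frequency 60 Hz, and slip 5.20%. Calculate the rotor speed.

1138 rpm

n_s = 120f/p = 120×60/6 = 1200 rpm
n = n_s(1 − s) = 1200 × (1 − 0.052) = 1138 rpm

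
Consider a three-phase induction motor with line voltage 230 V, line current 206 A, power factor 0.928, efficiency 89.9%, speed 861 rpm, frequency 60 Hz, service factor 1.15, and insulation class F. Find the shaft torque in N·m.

P_in = √3·V·I·cosφ = 1.732 × 230 × 206 × 0.928 = 76154 W
P_out = η·P_in = 0.899 × 76154 = 68462 W
n = 861 rpm
ω = 2π×861/60 = 90.16 rad/s
τ = P_out/ω = 68462/90.16 = 759 N·m

759 N·m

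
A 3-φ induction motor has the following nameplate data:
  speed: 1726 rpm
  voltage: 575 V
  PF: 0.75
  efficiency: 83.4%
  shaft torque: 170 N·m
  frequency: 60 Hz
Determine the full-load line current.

49.3 A

ω = 2π×1726/60 = 180.7 rad/s; P_out = τω = 170 × 180.7 = 30719 W
P_in = P_out / η = 30719 / 0.834 = 36833 W
I_L = P_in / (√3·V_L·cosφ) = 36833 / (1.732 × 575 × 0.75) = 49.3 A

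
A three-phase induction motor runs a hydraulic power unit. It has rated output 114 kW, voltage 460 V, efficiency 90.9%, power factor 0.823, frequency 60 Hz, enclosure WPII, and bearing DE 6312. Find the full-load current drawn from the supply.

191 A

P_out = 114 kW = 114000 W
P_in = P_out / η = 114000 / 0.909 = 125413 W
I_L = P_in / (√3·V_L·cosφ) = 125413 / (1.732 × 460 × 0.823) = 191 A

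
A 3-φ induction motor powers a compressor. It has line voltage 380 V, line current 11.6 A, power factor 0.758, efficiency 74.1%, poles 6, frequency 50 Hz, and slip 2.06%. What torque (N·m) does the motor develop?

P_in = √3·V·I·cosφ = 1.732 × 380 × 11.6 × 0.758 = 5787 W
P_out = η·P_in = 0.741 × 5787 = 4288 W
n_s = 120×50/6 = 1000 rpm; n = 1000×(1−0.0206) = 979 rpm
ω = 2π×979/60 = 102.5 rad/s
τ = P_out/ω = 4288/102.5 = 41.8 N·m

41.8 N·m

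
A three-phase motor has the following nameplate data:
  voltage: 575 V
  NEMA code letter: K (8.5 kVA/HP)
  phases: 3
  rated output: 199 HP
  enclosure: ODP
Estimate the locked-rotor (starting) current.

S_LR = 8.5 × 199 = 1691.5 kVA
I_LR = S_LR/(√3·V_L) = 1691500/(1.732×575) = 1700 A

1700 A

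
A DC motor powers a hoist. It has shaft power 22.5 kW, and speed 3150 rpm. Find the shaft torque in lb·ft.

ω = 2π × 3150/60 = 329.9 rad/s
τ = P/ω = 22500/329.9 = 68.2 N·m
In lb·ft: 68.2/1.356 = 50.3 lb·ft

50.3 lb·ft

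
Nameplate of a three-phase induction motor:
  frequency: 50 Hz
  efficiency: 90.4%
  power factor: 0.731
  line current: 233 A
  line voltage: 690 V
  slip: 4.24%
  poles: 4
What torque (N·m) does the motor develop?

1220 N·m

P_in = √3·V·I·cosφ = 1.732 × 690 × 233 × 0.731 = 203550 W
P_out = η·P_in = 0.904 × 203550 = 184009 W
n_s = 120×50/4 = 1500 rpm; n = 1500×(1−0.0424) = 1436 rpm
ω = 2π×1436/60 = 150.4 rad/s
τ = P_out/ω = 184009/150.4 = 1220 N·m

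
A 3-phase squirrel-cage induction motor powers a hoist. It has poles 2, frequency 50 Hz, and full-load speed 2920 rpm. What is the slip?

2.67 %

n_s = 120f/p = 120×50/2 = 3000 rpm
s = (n_s − n)/n_s = (3000 − 2920)/3000 = 0.0267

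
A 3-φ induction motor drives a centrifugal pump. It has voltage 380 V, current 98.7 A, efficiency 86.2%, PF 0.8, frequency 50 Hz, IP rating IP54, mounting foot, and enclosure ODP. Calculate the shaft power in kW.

P_in = √3·V·I·cosφ = 1.732 × 380 × 98.7 × 0.8 = 51968 W
P_out = η·P_in = 0.862 × 51968 = 44796 W

44.8 kW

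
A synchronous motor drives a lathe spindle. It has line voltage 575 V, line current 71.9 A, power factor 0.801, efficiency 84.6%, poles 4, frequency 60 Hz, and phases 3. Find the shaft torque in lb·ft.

190 lb·ft

P_in = √3·V·I·cosφ = 1.732 × 575 × 71.9 × 0.801 = 57356 W
P_out = η·P_in = 0.846 × 57356 = 48523 W
n = n_s = 120×60/4 = 1800 rpm (synchronous)
ω = 2π×1800/60 = 188.5 rad/s
τ = P_out/ω = 48523/188.5 = 257.4 N·m
In lb·ft: 257.4/1.356 = 190 lb·ft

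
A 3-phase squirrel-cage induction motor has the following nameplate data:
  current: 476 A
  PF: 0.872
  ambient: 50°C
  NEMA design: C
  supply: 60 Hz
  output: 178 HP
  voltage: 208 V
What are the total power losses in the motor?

P_in = √3·V·I·cosφ = 1.732×208×476×0.872 = 149532 W
P_out = 178×746 = 132788 W
Losses = P_in − P_out = 149532 − 132788 = 16744 W

16700 W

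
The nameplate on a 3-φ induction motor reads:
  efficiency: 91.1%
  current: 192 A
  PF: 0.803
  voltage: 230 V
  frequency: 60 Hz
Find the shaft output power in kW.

P_in = √3·V·I·cosφ = 1.732 × 230 × 192 × 0.803 = 61418 W
P_out = η·P_in = 0.911 × 61418 = 55952 W

56 kW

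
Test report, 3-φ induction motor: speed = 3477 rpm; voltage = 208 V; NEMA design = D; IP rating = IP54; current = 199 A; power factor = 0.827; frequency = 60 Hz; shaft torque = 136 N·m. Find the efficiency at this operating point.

83.5 %

ω = 2π × 3477/60 = 364.1 rad/s; P_out = τω = 136 × 364.1 = 49518 W
P_in = √3·V_L·I_L·cosφ = 1.732 × 208 × 199 × 0.827 = 59288 W
η = P_out / P_in = 49518 / 59288 = 0.835 = 83.5%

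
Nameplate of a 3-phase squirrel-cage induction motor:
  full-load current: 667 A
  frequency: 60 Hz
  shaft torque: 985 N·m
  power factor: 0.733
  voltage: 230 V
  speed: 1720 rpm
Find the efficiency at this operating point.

91.1 %

ω = 2π × 1720/60 = 180.1 rad/s; P_out = τω = 985 × 180.1 = 177399 W
P_in = √3·V_L·I_L·cosφ = 1.732 × 230 × 667 × 0.733 = 194763 W
η = P_out / P_in = 177399 / 194763 = 0.911 = 91.1%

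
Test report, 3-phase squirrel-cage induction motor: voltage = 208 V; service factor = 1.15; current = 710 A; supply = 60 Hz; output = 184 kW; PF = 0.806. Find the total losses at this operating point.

22.2 kW

P_in = √3·V·I·cosφ = 1.732×208×710×0.806 = 206160 W
P_out = 184000 W
Losses = P_in − P_out = 206160 − 184000 = 22160 W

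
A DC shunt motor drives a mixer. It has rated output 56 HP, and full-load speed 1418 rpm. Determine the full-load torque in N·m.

281 N·m

P_out = 56 × 746 = 41776 W
ω = 2π × 1418/60 = 148.5 rad/s
τ = P_out/ω = 41776/148.5 = 281 N·m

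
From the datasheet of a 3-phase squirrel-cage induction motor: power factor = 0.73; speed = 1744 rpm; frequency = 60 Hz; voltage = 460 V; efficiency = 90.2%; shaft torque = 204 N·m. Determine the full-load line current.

ω = 2π×1744/60 = 182.6 rad/s; P_out = τω = 204 × 182.6 = 37250 W
P_in = P_out / η = 37250 / 0.902 = 41297 W
I_L = P_in / (√3·V_L·cosφ) = 41297 / (1.732 × 460 × 0.73) = 71 A

71 A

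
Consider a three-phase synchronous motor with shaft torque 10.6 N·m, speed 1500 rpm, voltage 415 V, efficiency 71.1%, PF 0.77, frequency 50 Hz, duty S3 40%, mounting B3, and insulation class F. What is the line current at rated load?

4.23 A

ω = 2π×1500/60 = 157.1 rad/s; P_out = τω = 10.6 × 157.1 = 1665 W
P_in = P_out / η = 1665 / 0.711 = 2342 W
I_L = P_in / (√3·V_L·cosφ) = 2342 / (1.732 × 415 × 0.77) = 4.23 A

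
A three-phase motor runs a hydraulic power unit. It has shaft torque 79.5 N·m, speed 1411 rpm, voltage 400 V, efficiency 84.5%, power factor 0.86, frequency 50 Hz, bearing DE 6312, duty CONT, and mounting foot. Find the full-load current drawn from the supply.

ω = 2π×1411/60 = 147.8 rad/s; P_out = τω = 79.5 × 147.8 = 11750 W
P_in = P_out / η = 11750 / 0.845 = 13905 W
I_L = P_in / (√3·V_L·cosφ) = 13905 / (1.732 × 400 × 0.86) = 23.3 A

23.3 A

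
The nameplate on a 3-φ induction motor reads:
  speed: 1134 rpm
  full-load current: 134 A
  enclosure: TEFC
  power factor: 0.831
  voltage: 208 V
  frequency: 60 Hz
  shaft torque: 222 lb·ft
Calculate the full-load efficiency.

89.1 %

τ = 222 lb·ft × 1.356 = 301 N·m
ω = 2π × 1134/60 = 118.8 rad/s; P_out = τω = 301 × 118.8 = 35759 W
P_in = √3·V_L·I_L·cosφ = 1.732 × 208 × 134 × 0.831 = 40116 W
η = P_out / P_in = 35759 / 40116 = 0.891 = 89.1%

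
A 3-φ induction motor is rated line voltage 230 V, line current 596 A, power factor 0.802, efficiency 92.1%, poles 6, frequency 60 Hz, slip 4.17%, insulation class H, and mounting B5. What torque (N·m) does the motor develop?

1460 N·m

P_in = √3·V·I·cosφ = 1.732 × 230 × 596 × 0.802 = 190413 W
P_out = η·P_in = 0.921 × 190413 = 175370 W
n_s = 120×60/6 = 1200 rpm; n = 1200×(1−0.0417) = 1150 rpm
ω = 2π×1150/60 = 120.4 rad/s
τ = P_out/ω = 175370/120.4 = 1460 N·m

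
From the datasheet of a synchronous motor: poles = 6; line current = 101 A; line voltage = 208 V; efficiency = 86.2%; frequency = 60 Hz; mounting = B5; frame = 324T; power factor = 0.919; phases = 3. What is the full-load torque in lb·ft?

169 lb·ft

P_in = √3·V·I·cosφ = 1.732 × 208 × 101 × 0.919 = 33439 W
P_out = η·P_in = 0.862 × 33439 = 28824 W
n = n_s = 120×60/6 = 1200 rpm (synchronous)
ω = 2π×1200/60 = 125.7 rad/s
τ = P_out/ω = 28824/125.7 = 229.3 N·m
In lb·ft: 229.3/1.356 = 169 lb·ft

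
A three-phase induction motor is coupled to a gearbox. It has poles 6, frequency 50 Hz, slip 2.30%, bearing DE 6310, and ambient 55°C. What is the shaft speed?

n_s = 120f/p = 120×50/6 = 1000 rpm
n = n_s(1 − s) = 1000 × (1 − 0.023) = 977 rpm

977 rpm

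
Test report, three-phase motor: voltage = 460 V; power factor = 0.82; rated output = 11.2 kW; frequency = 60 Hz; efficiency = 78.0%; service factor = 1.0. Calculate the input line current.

P_out = 11.2 kW = 11200 W
P_in = P_out / η = 11200 / 0.780 = 14359 W
I_L = P_in / (√3·V_L·cosφ) = 14359 / (1.732 × 460 × 0.82) = 22 A

22 A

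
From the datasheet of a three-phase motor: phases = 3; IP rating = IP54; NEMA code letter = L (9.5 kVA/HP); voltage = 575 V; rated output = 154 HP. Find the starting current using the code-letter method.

1470 A

S_LR = 9.5 × 154 = 1463 kVA
I_LR = S_LR/(√3·V_L) = 1463000/(1.732×575) = 1470 A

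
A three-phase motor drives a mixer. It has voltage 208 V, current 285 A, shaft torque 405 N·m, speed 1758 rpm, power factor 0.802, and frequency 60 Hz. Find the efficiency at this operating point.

ω = 2π × 1758/60 = 184.1 rad/s; P_out = τω = 405 × 184.1 = 74561 W
P_in = √3·V_L·I_L·cosφ = 1.732 × 208 × 285 × 0.802 = 82344 W
η = P_out / P_in = 74561 / 82344 = 0.905 = 90.5%

90.5 %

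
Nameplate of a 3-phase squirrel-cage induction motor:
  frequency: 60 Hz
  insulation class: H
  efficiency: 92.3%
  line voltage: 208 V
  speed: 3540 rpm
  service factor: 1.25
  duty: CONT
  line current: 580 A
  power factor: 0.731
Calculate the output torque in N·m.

380 N·m

P_in = √3·V·I·cosφ = 1.732 × 208 × 580 × 0.731 = 152741 W
P_out = η·P_in = 0.923 × 152741 = 140980 W
n = 3540 rpm
ω = 2π×3540/60 = 370.7 rad/s
τ = P_out/ω = 140980/370.7 = 380 N·m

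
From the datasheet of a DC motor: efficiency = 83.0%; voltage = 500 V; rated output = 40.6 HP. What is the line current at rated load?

73 A

P_out = 40.6 × 746 = 30288 W
P_in = P_out / η = 30288 / 0.830 = 36492 W
I = P_in / V = 36492 / 500 = 73 A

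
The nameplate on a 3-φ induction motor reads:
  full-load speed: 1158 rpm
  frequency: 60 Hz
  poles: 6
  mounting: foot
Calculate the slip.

3.5 %

n_s = 120f/p = 120×60/6 = 1200 rpm
s = (n_s − n)/n_s = (1200 − 1158)/1200 = 0.0350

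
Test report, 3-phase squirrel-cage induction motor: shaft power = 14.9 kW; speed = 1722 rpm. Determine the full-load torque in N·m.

ω = 2π × 1722/60 = 180.3 rad/s
τ = P/ω = 14900/180.3 = 82.6 N·m

82.6 N·m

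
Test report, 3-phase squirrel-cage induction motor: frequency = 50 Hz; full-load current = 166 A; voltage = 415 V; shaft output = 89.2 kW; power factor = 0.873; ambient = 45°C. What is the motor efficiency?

P_out = 89.2 kW = 89200 W
P_in = √3·V_L·I_L·cosφ = 1.732 × 415 × 166 × 0.873 = 104164 W
η = P_out / P_in = 89200 / 104164 = 0.856 = 85.6%

85.6 %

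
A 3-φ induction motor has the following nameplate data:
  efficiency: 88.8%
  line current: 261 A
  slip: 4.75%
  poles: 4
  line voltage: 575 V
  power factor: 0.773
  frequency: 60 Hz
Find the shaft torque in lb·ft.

733 lb·ft

P_in = √3·V·I·cosφ = 1.732 × 575 × 261 × 0.773 = 200926 W
P_out = η·P_in = 0.888 × 200926 = 178422 W
n_s = 120×60/4 = 1800 rpm; n = 1800×(1−0.0475) = 1715 rpm
ω = 2π×1715/60 = 179.6 rad/s
τ = P_out/ω = 178422/179.6 = 993.4 N·m
In lb·ft: 993.4/1.356 = 733 lb·ft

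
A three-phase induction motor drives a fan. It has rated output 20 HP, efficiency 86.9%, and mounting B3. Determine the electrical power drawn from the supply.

17.2 kW

P_out = 20 × 746 = 14920 W
P_in = P_out/η = 14920/0.869 = 17169 W = 17.2 kW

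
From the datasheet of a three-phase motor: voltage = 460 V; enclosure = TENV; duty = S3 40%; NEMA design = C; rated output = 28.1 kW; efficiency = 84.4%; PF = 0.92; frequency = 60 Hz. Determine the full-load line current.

45.4 A

P_out = 28.1 kW = 28100 W
P_in = P_out / η = 28100 / 0.844 = 33294 W
I_L = P_in / (√3·V_L·cosφ) = 33294 / (1.732 × 460 × 0.92) = 45.4 A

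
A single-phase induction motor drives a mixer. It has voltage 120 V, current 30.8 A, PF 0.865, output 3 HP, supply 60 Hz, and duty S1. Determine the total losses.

959 W

P_in = V·I·cosφ = 120×30.8×0.865 = 3197 W
P_out = 3×746 = 2238 W
Losses = P_in − P_out = 3197 − 2238 = 959 W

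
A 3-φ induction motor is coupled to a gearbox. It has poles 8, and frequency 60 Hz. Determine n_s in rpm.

n_s = 120f/p = 120×60/8 = 900 rpm

900 rpm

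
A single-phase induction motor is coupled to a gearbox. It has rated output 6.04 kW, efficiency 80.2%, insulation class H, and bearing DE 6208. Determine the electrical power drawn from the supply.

P_out = 6040 W
P_in = P_out/η = 6040/0.802 = 7531 W = 7.53 kW

7.53 kW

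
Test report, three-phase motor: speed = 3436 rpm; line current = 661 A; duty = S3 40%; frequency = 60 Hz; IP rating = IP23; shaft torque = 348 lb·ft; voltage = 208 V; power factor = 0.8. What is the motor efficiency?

τ = 348 lb·ft × 1.356 = 471.9 N·m
ω = 2π × 3436/60 = 359.8 rad/s; P_out = τω = 471.9 × 359.8 = 169790 W
P_in = √3·V_L·I_L·cosφ = 1.732 × 208 × 661 × 0.8 = 190503 W
η = P_out / P_in = 169790 / 190503 = 0.891 = 89.1%

89.1 %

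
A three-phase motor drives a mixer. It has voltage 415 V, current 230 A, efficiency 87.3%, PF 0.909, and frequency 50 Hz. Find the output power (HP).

P_in = √3·V·I·cosφ = 1.732 × 415 × 230 × 0.909 = 150275 W
P_out = η·P_in = 0.873 × 150275 = 131190 W
= 131190/746 = 176 HP

176 HP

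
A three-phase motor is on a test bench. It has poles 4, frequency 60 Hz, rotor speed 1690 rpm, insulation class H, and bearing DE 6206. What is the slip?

6.11 %

n_s = 120f/p = 120×60/4 = 1800 rpm
s = (n_s − n)/n_s = (1800 − 1690)/1800 = 0.0611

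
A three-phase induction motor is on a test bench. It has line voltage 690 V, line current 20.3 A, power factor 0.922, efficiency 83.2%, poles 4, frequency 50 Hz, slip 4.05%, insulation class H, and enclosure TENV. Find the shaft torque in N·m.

123 N·m

P_in = √3·V·I·cosφ = 1.732 × 690 × 20.3 × 0.922 = 22368 W
P_out = η·P_in = 0.832 × 22368 = 18610 W
n_s = 120×50/4 = 1500 rpm; n = 1500×(1−0.0405) = 1439 rpm
ω = 2π×1439/60 = 150.7 rad/s
τ = P_out/ω = 18610/150.7 = 123 N·m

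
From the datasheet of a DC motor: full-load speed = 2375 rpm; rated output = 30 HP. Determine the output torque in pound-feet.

P_out = 30 × 746 = 22380 W
ω = 2π × 2375/60 = 248.7 rad/s
τ = P_out/ω = 22380/248.7 = 89.99 N·m
In lb·ft: 89.99/1.356 = 66.4 lb·ft

66.4 lb·ft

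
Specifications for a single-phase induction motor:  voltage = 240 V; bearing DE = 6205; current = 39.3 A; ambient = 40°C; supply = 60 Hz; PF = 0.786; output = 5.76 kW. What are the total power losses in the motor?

1650 W

P_in = V·I·cosφ = 240×39.3×0.786 = 7414 W
P_out = 5760 W
Losses = P_in − P_out = 7414 − 5760 = 1654 W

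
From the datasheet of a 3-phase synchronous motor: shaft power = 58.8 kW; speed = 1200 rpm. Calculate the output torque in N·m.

468 N·m

ω = 2π × 1200/60 = 125.7 rad/s
τ = P/ω = 58800/125.7 = 468 N·m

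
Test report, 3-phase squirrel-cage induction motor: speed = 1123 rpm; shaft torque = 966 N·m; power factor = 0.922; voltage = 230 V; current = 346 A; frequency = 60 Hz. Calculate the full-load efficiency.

ω = 2π × 1123/60 = 117.6 rad/s; P_out = τω = 966 × 117.6 = 113602 W
P_in = √3·V_L·I_L·cosφ = 1.732 × 230 × 346 × 0.922 = 127082 W
η = P_out / P_in = 113602 / 127082 = 0.894 = 89.4%

89.4 %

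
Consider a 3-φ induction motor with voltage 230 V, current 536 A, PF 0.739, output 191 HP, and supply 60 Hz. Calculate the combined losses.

P_in = √3·V·I·cosφ = 1.732×230×536×0.739 = 157792 W
P_out = 191×746 = 142486 W
Losses = P_in − P_out = 157792 − 142486 = 15306 W

15.3 kW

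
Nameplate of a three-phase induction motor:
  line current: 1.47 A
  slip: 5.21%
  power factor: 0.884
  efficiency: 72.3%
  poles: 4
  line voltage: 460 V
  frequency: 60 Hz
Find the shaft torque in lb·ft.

3.09 lb·ft

P_in = √3·V·I·cosφ = 1.732 × 460 × 1.47 × 0.884 = 1035 W
P_out = η·P_in = 0.723 × 1035 = 748 W
n_s = 120×60/4 = 1800 rpm; n = 1800×(1−0.0521) = 1706 rpm
ω = 2π×1706/60 = 178.7 rad/s
τ = P_out/ω = 748/178.7 = 4.186 N·m
In lb·ft: 4.186/1.356 = 3.09 lb·ft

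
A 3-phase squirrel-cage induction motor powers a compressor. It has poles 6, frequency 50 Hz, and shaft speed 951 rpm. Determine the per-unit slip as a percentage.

4.90 %

n_s = 120f/p = 120×50/6 = 1000 rpm
s = (n_s − n)/n_s = (1000 − 951)/1000 = 0.0490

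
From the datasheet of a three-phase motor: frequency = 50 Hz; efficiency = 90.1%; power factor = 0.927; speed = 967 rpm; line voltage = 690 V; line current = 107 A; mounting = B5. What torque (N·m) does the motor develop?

P_in = √3·V·I·cosφ = 1.732 × 690 × 107 × 0.927 = 118539 W
P_out = η·P_in = 0.901 × 118539 = 106804 W
n = 967 rpm
ω = 2π×967/60 = 101.3 rad/s
τ = P_out/ω = 106804/101.3 = 1050 N·m

1050 N·m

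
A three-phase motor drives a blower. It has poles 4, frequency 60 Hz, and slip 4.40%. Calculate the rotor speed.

n_s = 120f/p = 120×60/4 = 1800 rpm
n = n_s(1 − s) = 1800 × (1 − 0.044) = 1721 rpm

1721 rpm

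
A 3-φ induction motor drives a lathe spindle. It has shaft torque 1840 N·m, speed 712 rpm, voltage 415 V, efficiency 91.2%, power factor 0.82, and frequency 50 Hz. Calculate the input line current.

ω = 2π×712/60 = 74.56 rad/s; P_out = τω = 1840 × 74.56 = 137190 W
P_in = P_out / η = 137190 / 0.912 = 150428 W
I_L = P_in / (√3·V_L·cosφ) = 150428 / (1.732 × 415 × 0.82) = 255 A

255 A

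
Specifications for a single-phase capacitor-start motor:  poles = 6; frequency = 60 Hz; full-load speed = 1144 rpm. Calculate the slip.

4.67 %

n_s = 120f/p = 120×60/6 = 1200 rpm
s = (n_s − n)/n_s = (1200 − 1144)/1200 = 0.0467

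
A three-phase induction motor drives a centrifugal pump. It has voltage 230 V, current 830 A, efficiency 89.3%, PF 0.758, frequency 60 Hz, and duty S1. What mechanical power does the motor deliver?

224 kW

P_in = √3·V·I·cosφ = 1.732 × 230 × 830 × 0.758 = 250624 W
P_out = η·P_in = 0.893 × 250624 = 223807 W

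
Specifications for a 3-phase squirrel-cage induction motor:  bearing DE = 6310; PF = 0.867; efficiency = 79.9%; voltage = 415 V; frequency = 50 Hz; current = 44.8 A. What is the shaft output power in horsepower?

29.9 HP

P_in = √3·V·I·cosφ = 1.732 × 415 × 44.8 × 0.867 = 27919 W
P_out = η·P_in = 0.799 × 27919 = 22307 W
= 22307/746 = 29.9 HP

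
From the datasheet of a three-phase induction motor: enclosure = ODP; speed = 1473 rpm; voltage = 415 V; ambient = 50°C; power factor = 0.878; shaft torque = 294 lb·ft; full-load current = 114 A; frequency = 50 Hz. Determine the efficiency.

85.5 %

τ = 294 lb·ft × 1.356 = 398.7 N·m
ω = 2π × 1473/60 = 154.3 rad/s; P_out = τω = 398.7 × 154.3 = 61519 W
P_in = √3·V_L·I_L·cosφ = 1.732 × 415 × 114 × 0.878 = 71944 W
η = P_out / P_in = 61519 / 71944 = 0.855 = 85.5%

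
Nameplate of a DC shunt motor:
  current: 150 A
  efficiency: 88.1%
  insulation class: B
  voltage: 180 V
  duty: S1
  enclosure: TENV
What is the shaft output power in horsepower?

31.9 HP

P_in = V·I = 180 × 150 = 27000 W
P_out = η·P_in = 0.881 × 27000 = 23787 W
= 23787/746 = 31.9 HP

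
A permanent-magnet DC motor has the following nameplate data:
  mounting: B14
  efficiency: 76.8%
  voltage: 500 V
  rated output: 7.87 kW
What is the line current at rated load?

20.5 A

P_out = 7.87 kW = 7870 W
P_in = P_out / η = 7870 / 0.768 = 10247 W
I = P_in / V = 10247 / 500 = 20.5 A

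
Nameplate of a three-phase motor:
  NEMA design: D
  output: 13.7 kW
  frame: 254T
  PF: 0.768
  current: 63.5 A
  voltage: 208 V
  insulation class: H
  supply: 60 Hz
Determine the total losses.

P_in = √3·V·I·cosφ = 1.732×208×63.5×0.768 = 17569 W
P_out = 13700 W
Losses = P_in − P_out = 17569 − 13700 = 3869 W

3870 W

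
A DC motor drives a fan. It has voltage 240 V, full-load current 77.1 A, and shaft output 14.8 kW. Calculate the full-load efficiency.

P_out = 14.8 kW = 14800 W
P_in = V·I = 240 × 77.1 = 18504 W
η = P_out / P_in = 14800 / 18504 = 0.800 = 80.0%

80.0 %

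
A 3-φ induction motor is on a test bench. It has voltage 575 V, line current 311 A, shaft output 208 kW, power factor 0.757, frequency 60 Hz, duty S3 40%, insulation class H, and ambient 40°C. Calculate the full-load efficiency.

88.7 %

P_out = 208 kW = 208000 W
P_in = √3·V_L·I_L·cosφ = 1.732 × 575 × 311 × 0.757 = 234462 W
η = P_out / P_in = 208000 / 234462 = 0.887 = 88.7%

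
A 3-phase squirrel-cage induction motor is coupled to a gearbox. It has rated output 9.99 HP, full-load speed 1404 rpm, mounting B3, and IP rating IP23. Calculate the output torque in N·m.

50.7 N·m

P_out = 9.99 × 746 = 7453 W
ω = 2π × 1404/60 = 147 rad/s
τ = P_out/ω = 7453/147 = 50.7 N·m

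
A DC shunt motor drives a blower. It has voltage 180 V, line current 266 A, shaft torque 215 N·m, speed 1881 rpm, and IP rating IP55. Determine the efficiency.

ω = 2π × 1881/60 = 197 rad/s; P_out = τω = 215 × 197 = 42355 W
P_in = V·I = 180 × 266 = 47880 W
η = P_out / P_in = 42355 / 47880 = 0.885 = 88.5%

88.5 %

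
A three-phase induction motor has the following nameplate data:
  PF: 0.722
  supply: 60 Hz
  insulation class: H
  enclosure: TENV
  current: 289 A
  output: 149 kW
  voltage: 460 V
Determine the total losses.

P_in = √3·V·I·cosφ = 1.732×460×289×0.722 = 166242 W
P_out = 149000 W
Losses = P_in − P_out = 166242 − 149000 = 17242 W

17.2 kW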